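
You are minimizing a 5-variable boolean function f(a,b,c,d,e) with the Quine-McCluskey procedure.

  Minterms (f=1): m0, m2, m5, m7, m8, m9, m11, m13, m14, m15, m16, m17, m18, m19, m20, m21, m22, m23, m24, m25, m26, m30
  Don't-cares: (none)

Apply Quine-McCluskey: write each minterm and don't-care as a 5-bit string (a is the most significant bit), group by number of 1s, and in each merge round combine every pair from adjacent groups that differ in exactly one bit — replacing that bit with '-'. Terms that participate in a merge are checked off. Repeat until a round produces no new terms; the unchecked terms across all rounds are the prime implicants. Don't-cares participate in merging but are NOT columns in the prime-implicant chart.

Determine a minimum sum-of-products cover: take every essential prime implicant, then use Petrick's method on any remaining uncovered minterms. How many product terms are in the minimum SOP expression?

7

size-2^0 implicants → 00000(✓)  00010(✓)  00101(✓)  00111(✓)  01000(✓)  01001(✓)  01011(✓)  01101(✓)  01110(✓)  01111(✓)  10000(✓)  10001(✓)  10010(✓)  10011(✓)  10100(✓)  10101(✓)  10110(✓)  10111(✓)  11000(✓)  11001(✓)  11010(✓)  11110(✓)
size-2^1 implicants → -0000(✓)  -0010(✓)  -0101(✓)  -0111(✓)  -1000(✓)  -1001(✓)  -1110  0-000(✓)  0-101(✓)  0-111(✓)  000-0(✓)  001-1(✓)  01-01(✓)  01-11(✓)  010-1(✓)  0100-(✓)  011-1(✓)  0111-  1-000(✓)  1-001(✓)  1-010(✓)  1-110(✓)  10-00(✓)  10-01(✓)  10-10(✓)  10-11(✓)  100-0(✓)  100-1(✓)  1000-(✓)  1001-(✓)  101-0(✓)  101-1(✓)  1010-(✓)  1011-(✓)  11-10(✓)  110-0(✓)  1100-(✓)
size-2^2 implicants → --000  -00-0  -01-1  -100-  0-1-1  01--1  1--10  1-0-0  1-00-  10--0(✓)  10--1(✓)  10-0-(✓)  10-1-(✓)  100--(✓)  101--(✓)
size-2^3 implicants → 10---
Unchecked terms (primes): --000, -00-0, -01-1, -100-, -1110, 0-1-1, 01--1, 0111-, 1--10, 1-0-0, 1-00-, 10---
Minterm coverage:
  m0 ⊆ --000,-00-0
  m2 ⊆ -00-0 [E]
  m5 ⊆ -01-1,0-1-1
  m7 ⊆ -01-1,0-1-1
  m8 ⊆ --000,-100-
  m9 ⊆ -100-,01--1
  m11 ⊆ 01--1 [E]
  m13 ⊆ 0-1-1,01--1
  m14 ⊆ -1110,0111-
  m15 ⊆ 0-1-1,01--1,0111-
  m16 ⊆ --000,-00-0,1-0-0,1-00-,10---
  m17 ⊆ 1-00-,10---
  m18 ⊆ -00-0,1--10,1-0-0,10---
  m19 ⊆ 10--- [E]
  m20 ⊆ 10--- [E]
  m21 ⊆ -01-1,10---
  m22 ⊆ 1--10,10---
  m23 ⊆ -01-1,10---
  m24 ⊆ --000,-100-,1-0-0,1-00-
  m25 ⊆ -100-,1-00-
  m26 ⊆ 1--10,1-0-0
  m30 ⊆ -1110,1--10
E = {-00-0, 01--1, 10---}
Petrick residual → -01-1, -100-, -1110, 1--10
Cover = b'c'e' + b'ce + bc'd' + bcde' + a'be + ade' + ab'  |cover|=7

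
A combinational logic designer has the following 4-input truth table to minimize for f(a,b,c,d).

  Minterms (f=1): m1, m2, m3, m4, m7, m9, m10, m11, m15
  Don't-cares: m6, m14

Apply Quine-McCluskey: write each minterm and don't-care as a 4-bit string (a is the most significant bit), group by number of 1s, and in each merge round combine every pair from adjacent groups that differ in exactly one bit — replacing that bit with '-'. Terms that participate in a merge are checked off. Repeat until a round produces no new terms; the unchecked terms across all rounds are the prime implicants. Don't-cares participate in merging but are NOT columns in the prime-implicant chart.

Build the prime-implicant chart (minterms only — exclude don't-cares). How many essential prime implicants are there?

3

Round 0: 0001✓ 0010✓ 0011✓ 0100✓ 0110✓ 0111✓ 1001✓ 1010✓ 1011✓ 1110✓ 1111✓
Round 1: -001✓ -010✓ -011✓ -110✓ -111✓ 0-10✓ 0-11✓ 00-1✓ 001-✓ 01-0 011-✓ 1-10✓ 1-11✓ 10-1✓ 101-✓ 111-✓
Round 2: --10✓ --11✓ -0-1 -01-✓ -11-✓ 0-1-✓ 1-1-✓
Round 3: --1-
PIs = {--1-, -0-1, 01-0}
Coverage chart:
  m1: -0-1 ←essential
  m2: --1- ←essential
  m3: --1-,-0-1
  m4: 01-0 ←essential
  m7: --1- ←essential
  m9: -0-1 ←essential
  m10: --1- ←essential
  m11: --1-,-0-1
  m15: --1- ←essential
Essential: --1-, -0-1, 01-0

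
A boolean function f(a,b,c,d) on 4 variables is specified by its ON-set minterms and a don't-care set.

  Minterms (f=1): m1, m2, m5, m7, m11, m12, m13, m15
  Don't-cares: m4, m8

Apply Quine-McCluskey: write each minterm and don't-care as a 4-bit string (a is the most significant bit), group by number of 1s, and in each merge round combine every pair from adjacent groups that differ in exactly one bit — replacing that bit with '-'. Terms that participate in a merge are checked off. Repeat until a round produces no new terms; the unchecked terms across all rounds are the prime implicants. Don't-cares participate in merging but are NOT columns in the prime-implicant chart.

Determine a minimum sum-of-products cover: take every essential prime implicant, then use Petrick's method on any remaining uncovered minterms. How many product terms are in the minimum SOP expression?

[col 0] 0001*, 0010, 0100*, 0101*, 0111*, 1000*, 1011*, 1100*, 1101*, 1111*
[col 1] -100*, -101*, -111*, 0-01, 01-1*, 010-*, 1-00, 1-11, 11-1*, 110-*
[col 2] -1-1, -10-
Prime implicants: -1-1, -10-, 0-01, 0010, 1-00, 1-11
PI chart (minterm → PIs covering it):
  1 | 0-01  (sole → essential)
  2 | 0010  (sole → essential)
  5 | -1-1,-10-,0-01
  7 | -1-1  (sole → essential)
  11 | 1-11  (sole → essential)
  12 | -10-,1-00
  13 | -1-1,-10-
  15 | -1-1,1-11
Essential prime implicants: -1-1, 0-01, 0010, 1-11
Petrick residual → -10-
Minimum SOP uses 5 PIs: bd + bc' + a'c'd + a'b'cd' + acd

5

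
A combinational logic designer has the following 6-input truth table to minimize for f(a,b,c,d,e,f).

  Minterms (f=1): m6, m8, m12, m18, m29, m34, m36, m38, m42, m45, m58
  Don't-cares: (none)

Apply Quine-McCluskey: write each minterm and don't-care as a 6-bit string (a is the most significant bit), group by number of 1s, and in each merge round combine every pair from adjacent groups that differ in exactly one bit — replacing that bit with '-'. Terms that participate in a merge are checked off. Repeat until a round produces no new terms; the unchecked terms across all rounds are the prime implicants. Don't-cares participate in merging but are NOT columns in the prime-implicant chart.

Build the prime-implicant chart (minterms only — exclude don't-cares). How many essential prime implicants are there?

Round 0: 000110✓ 001000✓ 001100✓ 010010 011101 100010✓ 100100✓ 100110✓ 101010✓ 101101 111010✓
Round 1: -00110 001-00 1-1010 10-010 100-10 1001-0
PIs = {-00110, 001-00, 010010, 011101, 1-1010, 10-010, 100-10, 1001-0, 101101}
Coverage chart:
  m6: -00110 ←essential
  m8: 001-00 ←essential
  m12: 001-00 ←essential
  m18: 010010 ←essential
  m29: 011101 ←essential
  m34: 10-010,100-10
  m36: 1001-0 ←essential
  m38: -00110,100-10,1001-0
  m42: 1-1010,10-010
  m45: 101101 ←essential
  m58: 1-1010 ←essential
Essential: -00110, 001-00, 010010, 011101, 1-1010, 1001-0, 101101

7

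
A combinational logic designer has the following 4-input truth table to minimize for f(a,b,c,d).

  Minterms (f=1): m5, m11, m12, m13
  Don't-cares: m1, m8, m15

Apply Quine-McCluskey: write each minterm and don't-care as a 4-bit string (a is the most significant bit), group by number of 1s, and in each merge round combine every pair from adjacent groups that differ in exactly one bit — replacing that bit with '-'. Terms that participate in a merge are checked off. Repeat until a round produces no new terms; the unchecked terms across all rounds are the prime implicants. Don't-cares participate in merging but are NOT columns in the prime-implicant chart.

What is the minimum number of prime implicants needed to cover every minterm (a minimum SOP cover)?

[col 0] 0001*, 0101*, 1000*, 1011*, 1100*, 1101*, 1111*
[col 1] -101, 0-01, 1-00, 1-11, 11-1, 110-
Prime implicants: -101, 0-01, 1-00, 1-11, 11-1, 110-
PI chart (minterm → PIs covering it):
  5 | -101,0-01
  11 | 1-11  (sole → essential)
  12 | 1-00,110-
  13 | -101,11-1,110-
Essential prime implicants: 1-11
Petrick residual → -101, 1-00
Minimum SOP uses 3 PIs: bc'd + ac'd' + acd

3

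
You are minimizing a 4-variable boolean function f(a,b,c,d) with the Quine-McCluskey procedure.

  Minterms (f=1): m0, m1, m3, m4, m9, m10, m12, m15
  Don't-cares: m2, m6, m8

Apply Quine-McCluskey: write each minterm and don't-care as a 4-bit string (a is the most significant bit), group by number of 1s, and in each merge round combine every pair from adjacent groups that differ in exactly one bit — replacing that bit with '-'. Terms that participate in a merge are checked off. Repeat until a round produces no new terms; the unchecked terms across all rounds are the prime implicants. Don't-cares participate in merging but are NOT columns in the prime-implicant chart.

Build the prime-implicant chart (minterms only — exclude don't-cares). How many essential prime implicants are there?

5

size-2^0 implicants → 0000(✓)  0001(✓)  0010(✓)  0011(✓)  0100(✓)  0110(✓)  1000(✓)  1001(✓)  1010(✓)  1100(✓)  1111
size-2^1 implicants → -000(✓)  -001(✓)  -010(✓)  -100(✓)  0-00(✓)  0-10(✓)  00-0(✓)  00-1(✓)  000-(✓)  001-(✓)  01-0(✓)  1-00(✓)  10-0(✓)  100-(✓)
size-2^2 implicants → --00  -0-0  -00-  0--0  00--
Unchecked terms (primes): --00, -0-0, -00-, 0--0, 00--, 1111
Minterm coverage:
  m0 ⊆ --00,-0-0,-00-,0--0,00--
  m1 ⊆ -00-,00--
  m3 ⊆ 00-- [E]
  m4 ⊆ --00,0--0
  m9 ⊆ -00- [E]
  m10 ⊆ -0-0 [E]
  m12 ⊆ --00 [E]
  m15 ⊆ 1111 [E]
E = {--00, -0-0, -00-, 00--, 1111}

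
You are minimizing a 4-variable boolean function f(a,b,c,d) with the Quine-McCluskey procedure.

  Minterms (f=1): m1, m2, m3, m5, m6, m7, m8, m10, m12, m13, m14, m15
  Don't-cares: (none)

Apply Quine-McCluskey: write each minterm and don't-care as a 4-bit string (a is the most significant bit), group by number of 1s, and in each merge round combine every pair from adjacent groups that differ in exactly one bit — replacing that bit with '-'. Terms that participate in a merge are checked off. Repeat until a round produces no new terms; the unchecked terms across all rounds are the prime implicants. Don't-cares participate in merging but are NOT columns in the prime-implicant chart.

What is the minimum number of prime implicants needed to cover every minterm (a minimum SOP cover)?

4

size-2^0 implicants → 0001(✓)  0010(✓)  0011(✓)  0101(✓)  0110(✓)  0111(✓)  1000(✓)  1010(✓)  1100(✓)  1101(✓)  1110(✓)  1111(✓)
size-2^1 implicants → -010(✓)  -101(✓)  -110(✓)  -111(✓)  0-01(✓)  0-10(✓)  0-11(✓)  00-1(✓)  001-(✓)  01-1(✓)  011-(✓)  1-00(✓)  1-10(✓)  10-0(✓)  11-0(✓)  11-1(✓)  110-(✓)  111-(✓)
size-2^2 implicants → --10  -1-1  -11-  0--1  0-1-  1--0  11--
Unchecked terms (primes): --10, -1-1, -11-, 0--1, 0-1-, 1--0, 11--
Minterm coverage:
  m1 ⊆ 0--1 [E]
  m2 ⊆ --10,0-1-
  m3 ⊆ 0--1,0-1-
  m5 ⊆ -1-1,0--1
  m6 ⊆ --10,-11-,0-1-
  m7 ⊆ -1-1,-11-,0--1,0-1-
  m8 ⊆ 1--0 [E]
  m10 ⊆ --10,1--0
  m12 ⊆ 1--0,11--
  m13 ⊆ -1-1,11--
  m14 ⊆ --10,-11-,1--0,11--
  m15 ⊆ -1-1,-11-,11--
E = {0--1, 1--0}
Petrick residual → --10, -1-1
Cover = cd' + bd + a'd + ad'  |cover|=4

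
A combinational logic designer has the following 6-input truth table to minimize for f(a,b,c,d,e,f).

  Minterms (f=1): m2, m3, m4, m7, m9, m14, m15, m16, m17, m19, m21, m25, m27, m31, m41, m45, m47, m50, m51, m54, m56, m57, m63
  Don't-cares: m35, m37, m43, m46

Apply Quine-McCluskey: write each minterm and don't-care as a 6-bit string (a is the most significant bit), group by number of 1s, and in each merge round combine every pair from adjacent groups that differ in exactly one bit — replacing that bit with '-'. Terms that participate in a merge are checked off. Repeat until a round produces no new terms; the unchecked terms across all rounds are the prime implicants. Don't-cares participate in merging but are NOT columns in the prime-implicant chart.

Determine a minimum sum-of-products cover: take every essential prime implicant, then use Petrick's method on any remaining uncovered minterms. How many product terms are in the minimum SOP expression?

13

Round 0: 000010✓ 000011✓ 000100 000111✓ 001001✓ 001110✓ 001111✓ 010000✓ 010001✓ 010011✓ 010101✓ 011001✓ 011011✓ 011111✓ 100011✓ 100101✓ 101001✓ 101011✓ 101101✓ 101110✓ 101111✓ 110010✓ 110011✓ 110110✓ 111000✓ 111001✓ 111111✓
Round 1: -00011✓ -01001✓ -01110✓ -01111✓ -10011✓ -11001✓ -11111✓ 0-0011✓ 0-1001✓ 0-1111✓ 00-111 000-11 00001- 00111-✓ 01-001✓ 01-011✓ 010-01 0100-1✓ 01000- 011-11 0110-1✓ 1-0011✓ 1-1001✓ 1-1111✓ 10-011 10-101 101-01✓ 101-11✓ 1010-1✓ 1011-1✓ 10111-✓ 110-10 11001- 11100-
Round 2: --0011 --1001 --1111 -0111- 01-0-1 101--1
PIs = {--0011, --1001, --1111, -0111-, 00-111, 000-11, 00001-, 000100, 01-0-1, 010-01, 01000-, 011-11, 10-011, 10-101, 101--1, 110-10, 11001-, 11100-}
Coverage chart:
  m2: 00001- ←essential
  m3: --0011,000-11,00001-
  m4: 000100 ←essential
  m7: 00-111,000-11
  m9: --1001 ←essential
  m14: -0111- ←essential
  m15: --1111,-0111-,00-111
  m16: 01000- ←essential
  m17: 01-0-1,010-01,01000-
  m19: --0011,01-0-1
  m21: 010-01 ←essential
  m25: --1001,01-0-1
  m27: 01-0-1,011-11
  m31: --1111,011-11
  m41: --1001,101--1
  m45: 10-101,101--1
  m47: --1111,-0111-,101--1
  m50: 110-10,11001-
  m51: --0011,11001-
  m54: 110-10 ←essential
  m56: 11100- ←essential
  m57: --1001,11100-
  m63: --1111 ←essential
Essential: --1001, --1111, -0111-, 00001-, 000100, 010-01, 01000-, 110-10, 11100-
Petrick residual → --0011, 00-111, 01-0-1, 10-101
Min cover (13 terms): c'd'ef + cd'e'f + cdef + b'cde + a'b'def + a'b'c'd'e + a'b'c'de'f' + a'bd'f + a'bc'e'f + a'bc'd'e' + ab'de'f + abc'ef' + abcd'e'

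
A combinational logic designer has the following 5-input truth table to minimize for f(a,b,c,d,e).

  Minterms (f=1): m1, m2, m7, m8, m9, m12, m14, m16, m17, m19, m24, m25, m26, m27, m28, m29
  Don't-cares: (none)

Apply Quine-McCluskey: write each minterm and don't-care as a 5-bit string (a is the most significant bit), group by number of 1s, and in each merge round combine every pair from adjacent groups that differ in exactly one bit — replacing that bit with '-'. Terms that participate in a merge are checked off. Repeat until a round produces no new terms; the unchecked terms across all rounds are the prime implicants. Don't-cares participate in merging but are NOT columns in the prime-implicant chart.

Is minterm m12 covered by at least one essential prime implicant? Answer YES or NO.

Round 0: 00001✓ 00010 00111 01000✓ 01001✓ 01100✓ 01110✓ 10000✓ 10001✓ 10011✓ 11000✓ 11001✓ 11010✓ 11011✓ 11100✓ 11101✓
Round 1: -0001✓ -1000✓ -1001✓ -1100✓ 0-001✓ 01-00✓ 0100-✓ 011-0 1-000✓ 1-001✓ 1-011✓ 100-1✓ 1000-✓ 11-00✓ 11-01✓ 110-0✓ 110-1✓ 1100-✓ 1101-✓ 1110-✓
Round 2: --001 -1-00 -100- 1-0-1 1-00- 11-0- 110--
PIs = {--001, -1-00, -100-, 00010, 00111, 011-0, 1-0-1, 1-00-, 11-0-, 110--}
Coverage chart:
  m1: --001 ←essential
  m2: 00010 ←essential
  m7: 00111 ←essential
  m8: -1-00,-100-
  m9: --001,-100-
  m12: -1-00,011-0
  m14: 011-0 ←essential
  m16: 1-00- ←essential
  m17: --001,1-0-1,1-00-
  m19: 1-0-1 ←essential
  m24: -1-00,-100-,1-00-,11-0-,110--
  m25: --001,-100-,1-0-1,1-00-,11-0-,110--
  m26: 110-- ←essential
  m27: 1-0-1,110--
  m28: -1-00,11-0-
  m29: 11-0- ←essential
Essential: --001, 00010, 00111, 011-0, 1-0-1, 1-00-, 11-0-, 110--

YES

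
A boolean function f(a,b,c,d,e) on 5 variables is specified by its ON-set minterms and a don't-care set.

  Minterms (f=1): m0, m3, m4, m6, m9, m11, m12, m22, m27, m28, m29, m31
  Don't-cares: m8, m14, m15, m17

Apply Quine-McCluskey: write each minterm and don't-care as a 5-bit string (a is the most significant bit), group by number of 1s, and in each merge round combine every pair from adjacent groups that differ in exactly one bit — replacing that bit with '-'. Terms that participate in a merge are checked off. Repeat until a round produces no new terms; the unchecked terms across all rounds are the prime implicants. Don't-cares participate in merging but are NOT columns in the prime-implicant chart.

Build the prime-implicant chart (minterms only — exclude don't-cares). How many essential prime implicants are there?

size-2^0 implicants → 00000(✓)  00011(✓)  00100(✓)  00110(✓)  01000(✓)  01001(✓)  01011(✓)  01100(✓)  01110(✓)  01111(✓)  10001  10110(✓)  11011(✓)  11100(✓)  11101(✓)  11111(✓)
size-2^1 implicants → -0110  -1011(✓)  -1100  -1111(✓)  0-000(✓)  0-011  0-100(✓)  0-110(✓)  00-00(✓)  001-0(✓)  01-00(✓)  01-11(✓)  010-1  0100-  011-0(✓)  0111-  11-11(✓)  111-1  1110-
size-2^2 implicants → -1-11  0--00  0-1-0
Unchecked terms (primes): -0110, -1-11, -1100, 0--00, 0-011, 0-1-0, 010-1, 0100-, 0111-, 10001, 111-1, 1110-
Minterm coverage:
  m0 ⊆ 0--00 [E]
  m3 ⊆ 0-011 [E]
  m4 ⊆ 0--00,0-1-0
  m6 ⊆ -0110,0-1-0
  m9 ⊆ 010-1,0100-
  m11 ⊆ -1-11,0-011,010-1
  m12 ⊆ -1100,0--00,0-1-0
  m22 ⊆ -0110 [E]
  m27 ⊆ -1-11 [E]
  m28 ⊆ -1100,1110-
  m29 ⊆ 111-1,1110-
  m31 ⊆ -1-11,111-1
E = {-0110, -1-11, 0--00, 0-011}

4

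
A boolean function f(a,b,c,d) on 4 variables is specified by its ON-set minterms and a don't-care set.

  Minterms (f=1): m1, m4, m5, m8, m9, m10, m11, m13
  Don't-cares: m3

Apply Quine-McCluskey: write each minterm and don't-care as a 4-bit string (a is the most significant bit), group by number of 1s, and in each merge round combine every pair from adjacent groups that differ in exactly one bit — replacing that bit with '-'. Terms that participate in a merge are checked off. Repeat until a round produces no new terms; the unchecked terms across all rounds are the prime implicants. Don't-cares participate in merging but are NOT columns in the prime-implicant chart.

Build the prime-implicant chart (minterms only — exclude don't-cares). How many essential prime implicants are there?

3

[col 0] 0001*, 0011*, 0100*, 0101*, 1000*, 1001*, 1010*, 1011*, 1101*
[col 1] -001*, -011*, -101*, 0-01*, 00-1*, 010-, 1-01*, 10-0*, 10-1*, 100-*, 101-*
[col 2] --01, -0-1, 10--
Prime implicants: --01, -0-1, 010-, 10--
PI chart (minterm → PIs covering it):
  1 | --01,-0-1
  4 | 010-  (sole → essential)
  5 | --01,010-
  8 | 10--  (sole → essential)
  9 | --01,-0-1,10--
  10 | 10--  (sole → essential)
  11 | -0-1,10--
  13 | --01  (sole → essential)
Essential prime implicants: --01, 010-, 10--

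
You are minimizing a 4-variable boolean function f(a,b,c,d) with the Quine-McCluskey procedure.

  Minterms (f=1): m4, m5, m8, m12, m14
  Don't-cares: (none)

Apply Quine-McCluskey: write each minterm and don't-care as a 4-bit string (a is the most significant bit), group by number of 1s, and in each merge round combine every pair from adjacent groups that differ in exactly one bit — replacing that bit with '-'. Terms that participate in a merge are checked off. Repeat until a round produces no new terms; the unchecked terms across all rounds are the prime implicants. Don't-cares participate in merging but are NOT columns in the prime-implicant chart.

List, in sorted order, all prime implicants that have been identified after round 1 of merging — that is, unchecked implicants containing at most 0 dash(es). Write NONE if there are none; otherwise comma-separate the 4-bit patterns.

Round 0: 0100✓ 0101✓ 1000✓ 1100✓ 1110✓
Round 1: -100 010- 1-00 11-0
PIs = {-100, 010-, 1-00, 11-0}

NONE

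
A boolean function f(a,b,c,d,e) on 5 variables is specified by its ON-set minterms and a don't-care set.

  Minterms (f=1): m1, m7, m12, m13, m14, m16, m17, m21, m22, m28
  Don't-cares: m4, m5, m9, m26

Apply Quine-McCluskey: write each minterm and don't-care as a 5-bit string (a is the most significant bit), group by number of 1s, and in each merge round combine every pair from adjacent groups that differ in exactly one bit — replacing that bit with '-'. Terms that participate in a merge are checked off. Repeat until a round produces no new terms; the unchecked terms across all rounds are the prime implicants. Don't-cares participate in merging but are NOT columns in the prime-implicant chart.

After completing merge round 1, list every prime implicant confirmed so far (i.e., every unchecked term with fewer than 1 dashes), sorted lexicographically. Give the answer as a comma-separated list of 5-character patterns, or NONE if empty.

10110, 11010

Round 0: 00001✓ 00100✓ 00101✓ 00111✓ 01001✓ 01100✓ 01101✓ 01110✓ 10000✓ 10001✓ 10101✓ 10110 11010 11100✓
Round 1: -0001✓ -0101✓ -1100 0-001✓ 0-100✓ 0-101✓ 00-01✓ 001-1 0010-✓ 01-01✓ 011-0 0110-✓ 10-01✓ 1000-
Round 2: -0-01 0--01 0-10-
PIs = {-0-01, -1100, 0--01, 0-10-, 001-1, 011-0, 1000-, 10110, 11010}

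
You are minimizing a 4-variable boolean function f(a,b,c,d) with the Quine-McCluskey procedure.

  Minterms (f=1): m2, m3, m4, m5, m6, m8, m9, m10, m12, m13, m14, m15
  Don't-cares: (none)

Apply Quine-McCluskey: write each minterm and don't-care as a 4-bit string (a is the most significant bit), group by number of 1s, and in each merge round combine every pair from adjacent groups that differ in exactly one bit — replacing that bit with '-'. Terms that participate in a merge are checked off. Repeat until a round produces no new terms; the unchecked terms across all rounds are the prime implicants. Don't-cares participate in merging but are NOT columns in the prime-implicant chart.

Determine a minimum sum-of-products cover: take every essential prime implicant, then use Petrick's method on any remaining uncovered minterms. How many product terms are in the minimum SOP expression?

[col 0] 0010*, 0011*, 0100*, 0101*, 0110*, 1000*, 1001*, 1010*, 1100*, 1101*, 1110*, 1111*
[col 1] -010*, -100*, -101*, -110*, 0-10*, 001-, 01-0*, 010-*, 1-00*, 1-01*, 1-10*, 10-0*, 100-*, 11-0*, 11-1*, 110-*, 111-*
[col 2] --10, -1-0, -10-, 1--0, 1-0-, 11--
Prime implicants: --10, -1-0, -10-, 001-, 1--0, 1-0-, 11--
PI chart (minterm → PIs covering it):
  2 | --10,001-
  3 | 001-  (sole → essential)
  4 | -1-0,-10-
  5 | -10-  (sole → essential)
  6 | --10,-1-0
  8 | 1--0,1-0-
  9 | 1-0-  (sole → essential)
  10 | --10,1--0
  12 | -1-0,-10-,1--0,1-0-,11--
  13 | -10-,1-0-,11--
  14 | --10,-1-0,1--0,11--
  15 | 11--  (sole → essential)
Essential prime implicants: -10-, 001-, 1-0-, 11--
Petrick residual → --10
Minimum SOP uses 5 PIs: cd' + bc' + a'b'c + ac' + ab

5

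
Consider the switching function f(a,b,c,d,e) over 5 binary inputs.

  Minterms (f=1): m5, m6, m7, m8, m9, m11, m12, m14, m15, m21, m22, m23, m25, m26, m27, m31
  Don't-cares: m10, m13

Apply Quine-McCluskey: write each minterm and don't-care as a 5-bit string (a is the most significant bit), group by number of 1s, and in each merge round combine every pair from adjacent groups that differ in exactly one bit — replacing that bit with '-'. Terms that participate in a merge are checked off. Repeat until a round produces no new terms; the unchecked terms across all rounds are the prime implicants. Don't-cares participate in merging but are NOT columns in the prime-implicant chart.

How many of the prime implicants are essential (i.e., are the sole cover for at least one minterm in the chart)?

5

[col 0] 00101*, 00110*, 00111*, 01000*, 01001*, 01010*, 01011*, 01100*, 01101*, 01110*, 01111*, 10101*, 10110*, 10111*, 11001*, 11010*, 11011*, 11111*
[col 1] -0101*, -0110*, -0111*, -1001*, -1010*, -1011*, -1111*, 0-101*, 0-110*, 0-111*, 001-1*, 0011-*, 01-00*, 01-01*, 01-10*, 01-11*, 010-0*, 010-1*, 0100-*, 0101-*, 011-0*, 011-1*, 0110-*, 0111-*, 1-111*, 101-1*, 1011-*, 11-11*, 110-1*, 1101-*
[col 2] --111, -01-1, -011-, -1-11, -10-1, -101-, 0-1-1, 0-11-, 01--0*, 01--1*, 01-0-*, 01-1-*, 010--*, 011--*
[col 3] 01---
Prime implicants: --111, -01-1, -011-, -1-11, -10-1, -101-, 0-1-1, 0-11-, 01---
PI chart (minterm → PIs covering it):
  5 | -01-1,0-1-1
  6 | -011-,0-11-
  7 | --111,-01-1,-011-,0-1-1,0-11-
  8 | 01---  (sole → essential)
  9 | -10-1,01---
  11 | -1-11,-10-1,-101-,01---
  12 | 01---  (sole → essential)
  14 | 0-11-,01---
  15 | --111,-1-11,0-1-1,0-11-,01---
  21 | -01-1  (sole → essential)
  22 | -011-  (sole → essential)
  23 | --111,-01-1,-011-
  25 | -10-1  (sole → essential)
  26 | -101-  (sole → essential)
  27 | -1-11,-10-1,-101-
  31 | --111,-1-11
Essential prime implicants: -01-1, -011-, -10-1, -101-, 01---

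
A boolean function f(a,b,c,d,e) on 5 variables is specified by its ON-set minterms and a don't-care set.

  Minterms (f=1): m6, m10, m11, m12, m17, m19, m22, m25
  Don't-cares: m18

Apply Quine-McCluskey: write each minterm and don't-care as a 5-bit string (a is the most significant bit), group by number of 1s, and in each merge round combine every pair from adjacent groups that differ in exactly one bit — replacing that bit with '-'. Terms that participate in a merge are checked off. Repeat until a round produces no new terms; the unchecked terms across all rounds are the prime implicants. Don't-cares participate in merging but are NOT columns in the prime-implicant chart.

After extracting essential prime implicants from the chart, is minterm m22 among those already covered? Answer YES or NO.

size-2^0 implicants → 00110(✓)  01010(✓)  01011(✓)  01100  10001(✓)  10010(✓)  10011(✓)  10110(✓)  11001(✓)
size-2^1 implicants → -0110  0101-  1-001  10-10  100-1  1001-
Unchecked terms (primes): -0110, 0101-, 01100, 1-001, 10-10, 100-1, 1001-
Minterm coverage:
  m6 ⊆ -0110 [E]
  m10 ⊆ 0101- [E]
  m11 ⊆ 0101- [E]
  m12 ⊆ 01100 [E]
  m17 ⊆ 1-001,100-1
  m19 ⊆ 100-1,1001-
  m22 ⊆ -0110,10-10
  m25 ⊆ 1-001 [E]
E = {-0110, 0101-, 01100, 1-001}

YES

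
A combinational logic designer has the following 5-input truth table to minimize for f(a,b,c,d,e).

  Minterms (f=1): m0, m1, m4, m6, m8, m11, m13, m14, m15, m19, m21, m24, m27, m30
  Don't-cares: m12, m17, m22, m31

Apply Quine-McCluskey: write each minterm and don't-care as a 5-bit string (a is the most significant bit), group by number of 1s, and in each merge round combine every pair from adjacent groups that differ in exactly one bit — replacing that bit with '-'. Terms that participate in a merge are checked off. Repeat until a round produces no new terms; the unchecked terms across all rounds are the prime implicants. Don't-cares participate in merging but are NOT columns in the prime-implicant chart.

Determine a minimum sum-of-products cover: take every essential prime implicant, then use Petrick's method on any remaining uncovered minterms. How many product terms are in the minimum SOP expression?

[col 0] 00000*, 00001*, 00100*, 00110*, 01000*, 01011*, 01100*, 01101*, 01110*, 01111*, 10001*, 10011*, 10101*, 10110*, 11000*, 11011*, 11110*, 11111*
[col 1] -0001, -0110*, -1000, -1011*, -1110*, -1111*, 0-000*, 0-100*, 0-110*, 00-00*, 0000-, 001-0*, 01-00*, 01-11*, 011-0*, 011-1*, 0110-*, 0111-*, 1-011, 1-110*, 10-01, 100-1, 11-11*, 1111-*
[col 2] --110, -1-11, -111-, 0--00, 0-1-0, 011--
Prime implicants: --110, -0001, -1-11, -1000, -111-, 0--00, 0-1-0, 0000-, 011--, 1-011, 10-01, 100-1
PI chart (minterm → PIs covering it):
  0 | 0--00,0000-
  1 | -0001,0000-
  4 | 0--00,0-1-0
  6 | --110,0-1-0
  8 | -1000,0--00
  11 | -1-11  (sole → essential)
  13 | 011--  (sole → essential)
  14 | --110,-111-,0-1-0,011--
  15 | -1-11,-111-,011--
  19 | 1-011,100-1
  21 | 10-01  (sole → essential)
  24 | -1000  (sole → essential)
  27 | -1-11,1-011
  30 | --110,-111-
Essential prime implicants: -1-11, -1000, 011--, 10-01
Petrick residual → --110, -0001, 0--00, 1-011
Minimum SOP uses 8 PIs: cde' + b'c'd'e + bde + bc'd'e' + a'd'e' + a'bc + ac'de + ab'd'e

8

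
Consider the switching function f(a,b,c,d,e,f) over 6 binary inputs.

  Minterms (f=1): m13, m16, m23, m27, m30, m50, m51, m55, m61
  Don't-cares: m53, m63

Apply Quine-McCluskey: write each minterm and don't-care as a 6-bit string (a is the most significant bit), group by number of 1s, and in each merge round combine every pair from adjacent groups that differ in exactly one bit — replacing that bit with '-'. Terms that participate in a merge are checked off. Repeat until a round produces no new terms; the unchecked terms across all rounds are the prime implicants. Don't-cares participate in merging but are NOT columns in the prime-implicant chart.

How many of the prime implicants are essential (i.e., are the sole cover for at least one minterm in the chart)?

7

Round 0: 001101 010000 010111✓ 011011 011110 110010✓ 110011✓ 110101✓ 110111✓ 111101✓ 111111✓
Round 1: -10111 11-101✓ 11-111✓ 110-11 11001- 1101-1✓ 1111-1✓
Round 2: 11-1-1
PIs = {-10111, 001101, 010000, 011011, 011110, 11-1-1, 110-11, 11001-}
Coverage chart:
  m13: 001101 ←essential
  m16: 010000 ←essential
  m23: -10111 ←essential
  m27: 011011 ←essential
  m30: 011110 ←essential
  m50: 11001- ←essential
  m51: 110-11,11001-
  m55: -10111,11-1-1,110-11
  m61: 11-1-1 ←essential
Essential: -10111, 001101, 010000, 011011, 011110, 11-1-1, 11001-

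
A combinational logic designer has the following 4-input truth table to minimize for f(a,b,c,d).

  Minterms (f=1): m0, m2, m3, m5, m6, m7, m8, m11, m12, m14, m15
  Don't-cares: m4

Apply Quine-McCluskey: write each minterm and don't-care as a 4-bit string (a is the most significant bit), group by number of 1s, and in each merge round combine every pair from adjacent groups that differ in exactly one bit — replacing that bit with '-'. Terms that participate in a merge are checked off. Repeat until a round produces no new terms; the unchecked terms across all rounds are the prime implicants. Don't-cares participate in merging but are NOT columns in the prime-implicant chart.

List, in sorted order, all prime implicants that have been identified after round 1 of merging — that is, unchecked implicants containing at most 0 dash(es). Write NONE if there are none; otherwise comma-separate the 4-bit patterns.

NONE

size-2^0 implicants → 0000(✓)  0010(✓)  0011(✓)  0100(✓)  0101(✓)  0110(✓)  0111(✓)  1000(✓)  1011(✓)  1100(✓)  1110(✓)  1111(✓)
size-2^1 implicants → -000(✓)  -011(✓)  -100(✓)  -110(✓)  -111(✓)  0-00(✓)  0-10(✓)  0-11(✓)  00-0(✓)  001-(✓)  01-0(✓)  01-1(✓)  010-(✓)  011-(✓)  1-00(✓)  1-11(✓)  11-0(✓)  111-(✓)
size-2^2 implicants → --00  --11  -1-0  -11-  0--0  0-1-  01--
Unchecked terms (primes): --00, --11, -1-0, -11-, 0--0, 0-1-, 01--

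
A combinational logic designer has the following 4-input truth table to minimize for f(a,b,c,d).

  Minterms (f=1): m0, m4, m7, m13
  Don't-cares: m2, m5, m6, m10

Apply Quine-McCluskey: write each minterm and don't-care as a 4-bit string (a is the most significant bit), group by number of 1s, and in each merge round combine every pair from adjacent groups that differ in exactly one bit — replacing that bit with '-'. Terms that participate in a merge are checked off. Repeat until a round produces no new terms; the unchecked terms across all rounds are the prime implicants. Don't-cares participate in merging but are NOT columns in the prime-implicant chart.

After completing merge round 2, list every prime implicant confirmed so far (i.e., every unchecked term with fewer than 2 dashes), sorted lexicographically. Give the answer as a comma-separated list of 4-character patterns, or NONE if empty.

-010, -101

Round 0: 0000✓ 0010✓ 0100✓ 0101✓ 0110✓ 0111✓ 1010✓ 1101✓
Round 1: -010 -101 0-00✓ 0-10✓ 00-0✓ 01-0✓ 01-1✓ 010-✓ 011-✓
Round 2: 0--0 01--
PIs = {-010, -101, 0--0, 01--}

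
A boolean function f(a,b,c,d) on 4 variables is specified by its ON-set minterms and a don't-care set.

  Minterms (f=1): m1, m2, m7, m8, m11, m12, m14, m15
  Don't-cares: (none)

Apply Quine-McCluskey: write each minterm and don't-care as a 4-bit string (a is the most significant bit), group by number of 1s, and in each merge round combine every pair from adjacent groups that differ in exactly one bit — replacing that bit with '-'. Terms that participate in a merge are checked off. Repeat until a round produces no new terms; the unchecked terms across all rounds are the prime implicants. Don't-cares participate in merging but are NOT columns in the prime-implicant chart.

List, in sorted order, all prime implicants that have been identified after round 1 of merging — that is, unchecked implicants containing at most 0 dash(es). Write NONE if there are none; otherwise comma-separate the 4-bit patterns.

0001, 0010

[col 0] 0001, 0010, 0111*, 1000*, 1011*, 1100*, 1110*, 1111*
[col 1] -111, 1-00, 1-11, 11-0, 111-
Prime implicants: -111, 0001, 0010, 1-00, 1-11, 11-0, 111-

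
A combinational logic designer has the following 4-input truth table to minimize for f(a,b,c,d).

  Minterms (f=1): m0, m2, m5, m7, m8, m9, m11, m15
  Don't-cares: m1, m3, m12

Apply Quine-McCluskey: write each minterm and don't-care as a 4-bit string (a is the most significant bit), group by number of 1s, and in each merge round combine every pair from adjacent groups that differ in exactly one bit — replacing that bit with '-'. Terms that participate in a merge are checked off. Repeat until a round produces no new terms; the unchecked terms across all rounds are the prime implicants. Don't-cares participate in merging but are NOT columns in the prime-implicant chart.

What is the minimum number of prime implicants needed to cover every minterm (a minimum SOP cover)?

4

size-2^0 implicants → 0000(✓)  0001(✓)  0010(✓)  0011(✓)  0101(✓)  0111(✓)  1000(✓)  1001(✓)  1011(✓)  1100(✓)  1111(✓)
size-2^1 implicants → -000(✓)  -001(✓)  -011(✓)  -111(✓)  0-01(✓)  0-11(✓)  00-0(✓)  00-1(✓)  000-(✓)  001-(✓)  01-1(✓)  1-00  1-11(✓)  10-1(✓)  100-(✓)
size-2^2 implicants → --11  -0-1  -00-  0--1  00--
Unchecked terms (primes): --11, -0-1, -00-, 0--1, 00--, 1-00
Minterm coverage:
  m0 ⊆ -00-,00--
  m2 ⊆ 00-- [E]
  m5 ⊆ 0--1 [E]
  m7 ⊆ --11,0--1
  m8 ⊆ -00-,1-00
  m9 ⊆ -0-1,-00-
  m11 ⊆ --11,-0-1
  m15 ⊆ --11 [E]
E = {--11, 0--1, 00--}
Petrick residual → -00-
Cover = cd + b'c' + a'd + a'b'  |cover|=4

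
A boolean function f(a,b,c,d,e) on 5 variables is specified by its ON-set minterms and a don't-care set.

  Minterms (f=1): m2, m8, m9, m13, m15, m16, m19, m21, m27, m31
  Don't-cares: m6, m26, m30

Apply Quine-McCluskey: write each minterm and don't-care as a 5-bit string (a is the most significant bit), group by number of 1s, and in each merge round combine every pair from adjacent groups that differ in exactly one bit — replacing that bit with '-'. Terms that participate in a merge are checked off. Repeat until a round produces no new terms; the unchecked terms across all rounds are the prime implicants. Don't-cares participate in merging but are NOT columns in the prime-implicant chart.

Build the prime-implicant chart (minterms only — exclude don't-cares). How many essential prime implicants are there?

5

Round 0: 00010✓ 00110✓ 01000✓ 01001✓ 01101✓ 01111✓ 10000 10011✓ 10101 11010✓ 11011✓ 11110✓ 11111✓
Round 1: -1111 00-10 01-01 0100- 011-1 1-011 11-10✓ 11-11✓ 1101-✓ 1111-✓
Round 2: 11-1-
PIs = {-1111, 00-10, 01-01, 0100-, 011-1, 1-011, 10000, 10101, 11-1-}
Coverage chart:
  m2: 00-10 ←essential
  m8: 0100- ←essential
  m9: 01-01,0100-
  m13: 01-01,011-1
  m15: -1111,011-1
  m16: 10000 ←essential
  m19: 1-011 ←essential
  m21: 10101 ←essential
  m27: 1-011,11-1-
  m31: -1111,11-1-
Essential: 00-10, 0100-, 1-011, 10000, 10101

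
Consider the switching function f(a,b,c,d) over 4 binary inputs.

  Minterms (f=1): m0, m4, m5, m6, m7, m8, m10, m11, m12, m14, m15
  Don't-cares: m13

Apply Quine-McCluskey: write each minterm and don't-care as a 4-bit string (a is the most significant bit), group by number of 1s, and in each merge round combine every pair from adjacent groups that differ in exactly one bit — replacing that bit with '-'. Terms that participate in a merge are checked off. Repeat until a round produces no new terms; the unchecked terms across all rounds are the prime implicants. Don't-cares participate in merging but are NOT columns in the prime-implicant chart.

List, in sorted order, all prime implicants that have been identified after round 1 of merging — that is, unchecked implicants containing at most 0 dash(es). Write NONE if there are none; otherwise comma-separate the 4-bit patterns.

[col 0] 0000*, 0100*, 0101*, 0110*, 0111*, 1000*, 1010*, 1011*, 1100*, 1101*, 1110*, 1111*
[col 1] -000*, -100*, -101*, -110*, -111*, 0-00*, 01-0*, 01-1*, 010-*, 011-*, 1-00*, 1-10*, 1-11*, 10-0*, 101-*, 11-0*, 11-1*, 110-*, 111-*
[col 2] --00, -1-0*, -1-1*, -10-*, -11-*, 01--*, 1--0, 1-1-, 11--*
[col 3] -1--
Prime implicants: --00, -1--, 1--0, 1-1-

NONE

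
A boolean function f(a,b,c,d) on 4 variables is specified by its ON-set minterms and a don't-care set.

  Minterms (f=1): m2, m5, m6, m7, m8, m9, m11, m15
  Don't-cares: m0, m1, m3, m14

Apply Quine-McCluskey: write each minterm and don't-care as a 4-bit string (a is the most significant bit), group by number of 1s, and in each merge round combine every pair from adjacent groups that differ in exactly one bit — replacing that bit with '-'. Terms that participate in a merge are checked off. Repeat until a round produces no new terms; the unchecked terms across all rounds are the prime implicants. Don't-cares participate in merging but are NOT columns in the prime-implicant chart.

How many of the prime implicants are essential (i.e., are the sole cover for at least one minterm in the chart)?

Round 0: 0000✓ 0001✓ 0010✓ 0011✓ 0101✓ 0110✓ 0111✓ 1000✓ 1001✓ 1011✓ 1110✓ 1111✓
Round 1: -000✓ -001✓ -011✓ -110✓ -111✓ 0-01✓ 0-10✓ 0-11✓ 00-0✓ 00-1✓ 000-✓ 001-✓ 01-1✓ 011-✓ 1-11✓ 10-1✓ 100-✓ 111-✓
Round 2: --11 -0-1 -00- -11- 0--1 0-1- 00--
PIs = {--11, -0-1, -00-, -11-, 0--1, 0-1-, 00--}
Coverage chart:
  m2: 0-1-,00--
  m5: 0--1 ←essential
  m6: -11-,0-1-
  m7: --11,-11-,0--1,0-1-
  m8: -00- ←essential
  m9: -0-1,-00-
  m11: --11,-0-1
  m15: --11,-11-
Essential: -00-, 0--1

2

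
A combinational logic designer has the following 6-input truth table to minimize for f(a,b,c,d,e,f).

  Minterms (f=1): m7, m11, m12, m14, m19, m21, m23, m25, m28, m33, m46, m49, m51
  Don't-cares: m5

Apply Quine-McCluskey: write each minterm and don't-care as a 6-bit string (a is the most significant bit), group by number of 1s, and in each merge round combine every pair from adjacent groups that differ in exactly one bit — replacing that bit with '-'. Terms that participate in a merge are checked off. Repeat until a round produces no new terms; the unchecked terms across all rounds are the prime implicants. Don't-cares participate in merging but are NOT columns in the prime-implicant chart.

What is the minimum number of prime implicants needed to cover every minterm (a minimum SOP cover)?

size-2^0 implicants → 000101(✓)  000111(✓)  001011  001100(✓)  001110(✓)  010011(✓)  010101(✓)  010111(✓)  011001  011100(✓)  100001(✓)  101110(✓)  110001(✓)  110011(✓)
size-2^1 implicants → -01110  -10011  0-0101(✓)  0-0111(✓)  0-1100  0001-1(✓)  0011-0  010-11  0101-1(✓)  1-0001  1100-1
size-2^2 implicants → 0-01-1
Unchecked terms (primes): -01110, -10011, 0-01-1, 0-1100, 001011, 0011-0, 010-11, 011001, 1-0001, 1100-1
Minterm coverage:
  m7 ⊆ 0-01-1 [E]
  m11 ⊆ 001011 [E]
  m12 ⊆ 0-1100,0011-0
  m14 ⊆ -01110,0011-0
  m19 ⊆ -10011,010-11
  m21 ⊆ 0-01-1 [E]
  m23 ⊆ 0-01-1,010-11
  m25 ⊆ 011001 [E]
  m28 ⊆ 0-1100 [E]
  m33 ⊆ 1-0001 [E]
  m46 ⊆ -01110 [E]
  m49 ⊆ 1-0001,1100-1
  m51 ⊆ -10011,1100-1
E = {-01110, 0-01-1, 0-1100, 001011, 011001, 1-0001}
Petrick residual → -10011
Cover = b'cdef' + bc'd'ef + a'c'df + a'cde'f' + a'b'cd'ef + a'bcd'e'f + ac'd'e'f  |cover|=7

7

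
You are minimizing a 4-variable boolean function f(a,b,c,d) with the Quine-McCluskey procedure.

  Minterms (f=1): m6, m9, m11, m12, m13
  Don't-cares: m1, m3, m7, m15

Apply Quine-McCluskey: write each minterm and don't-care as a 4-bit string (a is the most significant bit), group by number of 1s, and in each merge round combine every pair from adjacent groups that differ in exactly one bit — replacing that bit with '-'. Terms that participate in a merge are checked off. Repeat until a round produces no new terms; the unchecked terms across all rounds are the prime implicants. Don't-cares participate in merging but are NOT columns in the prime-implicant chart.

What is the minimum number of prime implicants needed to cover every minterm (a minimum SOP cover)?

3

[col 0] 0001*, 0011*, 0110*, 0111*, 1001*, 1011*, 1100*, 1101*, 1111*
[col 1] -001*, -011*, -111*, 0-11*, 00-1*, 011-, 1-01*, 1-11*, 10-1*, 11-1*, 110-
[col 2] --11, -0-1, 1--1
Prime implicants: --11, -0-1, 011-, 1--1, 110-
PI chart (minterm → PIs covering it):
  6 | 011-  (sole → essential)
  9 | -0-1,1--1
  11 | --11,-0-1,1--1
  12 | 110-  (sole → essential)
  13 | 1--1,110-
Essential prime implicants: 011-, 110-
Petrick residual → -0-1
Minimum SOP uses 3 PIs: b'd + a'bc + abc'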